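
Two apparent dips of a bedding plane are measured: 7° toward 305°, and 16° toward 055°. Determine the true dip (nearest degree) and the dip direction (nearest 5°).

Each apparent-dip line lies in the plane. As unit vectors (x east, y north, z up), v₁ plunges 7°→305° and v₂ plunges 16°→055°.
Cross product v₁ × v₂ gives the pole to the plane: n ∝ (0.090, 0.320, 0.897).
tan δ = √(n_x²+n_y²)/n_z = 0.332/0.897, so δ = 20.3°.
Dip direction = azimuth of (n_x, n_y) = atan2(0.090, 0.320) = 16°.

true dip 20°, dip direction 015°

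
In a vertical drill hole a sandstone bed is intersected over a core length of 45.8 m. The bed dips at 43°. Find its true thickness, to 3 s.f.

True thickness t = h · cos(dip) = 45.8 × cos 43°
t = 45.8 × 0.7314 = 33.496 m

33.5 m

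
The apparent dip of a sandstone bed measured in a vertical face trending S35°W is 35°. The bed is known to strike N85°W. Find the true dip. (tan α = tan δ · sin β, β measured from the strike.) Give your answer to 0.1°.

39.0°

The section is 60° from the strike.
tan(true dip) = tan 35° / sin 60° = 0.8085
true dip = arctan 0.8085 = 38.96°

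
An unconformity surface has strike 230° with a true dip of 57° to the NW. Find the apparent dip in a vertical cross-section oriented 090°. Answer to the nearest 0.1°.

44.7°

Angle between strike (230°) and section (090°): β = 40°.
tan(apparent dip) = tan 57° · sin 40° = 0.9898
α = arctan(0.9898) = 44.71°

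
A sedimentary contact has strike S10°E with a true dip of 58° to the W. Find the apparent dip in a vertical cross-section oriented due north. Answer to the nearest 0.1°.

Angle between strike (S10°E) and section (due north): β = 10°.
tan α = tan 58° × sin 10° = 1.6003 × 0.1736 = 0.2779
α = arctan(0.2779) = 15.53°

15.5°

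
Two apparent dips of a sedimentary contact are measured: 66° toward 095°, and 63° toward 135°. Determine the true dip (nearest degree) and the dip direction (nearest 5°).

true dip 66°, dip direction 105°

Represent each trace as a vector plunging at its apparent dip toward its trend (east-north-up frame): v₁ = (0.405, -0.035, -0.914), v₂ = (0.321, -0.321, -0.891).
The plane normal is n = v₁ × v₂ ∝ (0.262, -0.068, 0.119).
Dip δ = arctan(|n_h|/n_z) = arctan(0.270/0.119) = 66.3°.
Dip direction = atan2(0.262, -0.068) = 105° (azimuth of n's horizontal projection).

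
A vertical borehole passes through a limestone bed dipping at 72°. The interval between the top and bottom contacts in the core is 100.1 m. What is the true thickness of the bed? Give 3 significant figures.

30.9 m

True thickness t = h · cos(dip) = 100.1 × cos 72°
t = 100.1 × 0.3090 = 30.933 m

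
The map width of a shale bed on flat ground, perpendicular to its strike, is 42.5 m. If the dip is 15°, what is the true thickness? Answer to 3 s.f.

11.0 m

True thickness t = w · sin(dip) = 42.5 × sin 15°
t = 42.5 × 0.2588 = 11.000 m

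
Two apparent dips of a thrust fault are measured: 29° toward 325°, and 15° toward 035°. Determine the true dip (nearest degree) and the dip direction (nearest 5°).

true dip 29°, dip direction 335°

Represent each trace as a vector plunging at its apparent dip toward its trend (east-north-up frame): v₁ = (-0.502, 0.716, -0.485), v₂ = (0.554, 0.791, -0.259).
n = v₁ × v₂ = (-0.198, 0.398, 0.794) (taken with n_z > 0).
True dip = arccos(n_z / |n|) = arccos(0.8723) = 29.3°.
Dip direction = atan2(-0.198, 0.398) = 334° (azimuth of n's horizontal projection).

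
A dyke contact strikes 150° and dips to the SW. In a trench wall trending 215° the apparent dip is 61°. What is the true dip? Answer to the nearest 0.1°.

63.3°

β = acute angle between strike 150° and section 215° = 65°.
tan(true dip) = tan 61° / sin 65° = 1.9905
δ = arctan(1.9905) = 63.33°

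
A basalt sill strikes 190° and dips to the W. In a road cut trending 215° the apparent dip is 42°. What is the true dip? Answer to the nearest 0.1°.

64.9°

The section is 25° from the strike.
tan δ = tan α / sin β = tan 42° / sin 25° = 0.9004 / 0.4226 = 2.1305
δ = arctan(2.1305) = 64.86°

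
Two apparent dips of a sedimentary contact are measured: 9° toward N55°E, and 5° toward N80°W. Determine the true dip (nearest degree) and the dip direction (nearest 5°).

Represent each trace as a vector plunging at its apparent dip toward its trend (east-north-up frame): v₁ = (0.809, 0.567, -0.156), v₂ = (-0.981, 0.173, -0.087).
Cross product v₁ × v₂ gives the pole to the plane: n ∝ (-0.022, 0.224, 0.696).
True dip = arccos(n_z / |n|) = arccos(0.9514) = 17.9°.
The horizontal component of n points toward azimuth atan2(n_x, n_y) = 354°, the dip direction.

true dip 18°, dip direction 355°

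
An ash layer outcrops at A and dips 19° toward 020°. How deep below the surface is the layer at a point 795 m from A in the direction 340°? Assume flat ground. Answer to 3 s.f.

210 m

The hole lies 40° from the dip direction, so the down-dip offset is 795 × cos 40° = 609.01 m.
Depth = down-dip offset × tan(dip) = 609.01 × tan 19° = 609.01 × 0.3443
Depth = 209.70 m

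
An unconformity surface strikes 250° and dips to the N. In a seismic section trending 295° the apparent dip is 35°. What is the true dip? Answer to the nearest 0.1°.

The section is 45° from the strike.
tan δ = tan α / sin β = tan 35° / sin 45° = 0.7002 / 0.7071 = 0.9902
true dip = arctan 0.9902 = 44.72°

44.7°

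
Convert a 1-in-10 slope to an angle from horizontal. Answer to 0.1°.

tan θ = 1/10 = 0.1000
θ = arctan(0.1000) = 5.71°

5.7°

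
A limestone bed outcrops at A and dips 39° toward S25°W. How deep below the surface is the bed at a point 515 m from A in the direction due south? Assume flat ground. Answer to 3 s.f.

The hole lies 25° from the dip direction, so the down-dip offset is 515 × cos 25° = 466.75 m.
Depth = down-dip offset × tan(dip) = 466.75 × tan 39° = 466.75 × 0.8098
Depth = 377.97 m

378 m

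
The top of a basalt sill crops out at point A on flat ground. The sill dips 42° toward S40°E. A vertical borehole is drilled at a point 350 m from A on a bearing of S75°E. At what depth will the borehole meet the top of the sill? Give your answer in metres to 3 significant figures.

The hole lies 35° from the dip direction, so the down-dip offset is 350 × cos 35° = 286.70 m.
Depth = down-dip offset × tan(dip) = 286.70 × tan 42° = 286.70 × 0.9004
Depth = 258.15 m

258 m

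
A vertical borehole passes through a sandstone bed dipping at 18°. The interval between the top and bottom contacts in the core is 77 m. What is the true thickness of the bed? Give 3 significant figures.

True thickness t = h · cos(dip) = 77 × cos 18°
t = 77 × 0.9511 = 73.231 m

73.2 m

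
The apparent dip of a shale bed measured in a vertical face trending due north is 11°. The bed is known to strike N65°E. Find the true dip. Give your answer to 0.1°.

12.1°

The section is 65° from the strike.
tan δ = tan α / sin β = tan 11° / sin 65° = 0.1944 / 0.9063 = 0.2145
δ = arctan(0.2145) = 12.11°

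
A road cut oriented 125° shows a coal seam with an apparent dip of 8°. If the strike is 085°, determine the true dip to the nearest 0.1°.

12.3°

β = acute angle between strike 085° and section 125° = 40°.
tan(true dip) = tan 8° / sin 40° = 0.2186
true dip = arctan 0.2186 = 12.33°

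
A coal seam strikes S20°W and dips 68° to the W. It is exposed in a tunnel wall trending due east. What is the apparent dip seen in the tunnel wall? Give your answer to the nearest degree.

The section lies 70° from the strike.
tan(apparent dip) = tan 68° · sin 70° = 2.3258
α = arctan(2.3258) = 66.73°

67°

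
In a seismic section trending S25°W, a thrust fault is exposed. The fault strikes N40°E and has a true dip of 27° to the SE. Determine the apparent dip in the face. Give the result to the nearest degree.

The section lies 15° from the strike.
tan α = tan 27° × sin 15° = 0.5095 × 0.2588 = 0.1319
apparent dip = arctan 0.1319 = 7.51°

8°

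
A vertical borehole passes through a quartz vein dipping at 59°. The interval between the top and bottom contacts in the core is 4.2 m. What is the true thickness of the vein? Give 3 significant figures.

2.16 m

True thickness t = h · cos(dip) = 4.2 × cos 59°
t = 4.2 × 0.5150 = 2.163 m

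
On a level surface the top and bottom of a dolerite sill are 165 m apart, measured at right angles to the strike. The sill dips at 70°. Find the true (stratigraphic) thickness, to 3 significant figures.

155 m

True thickness t = w · sin(dip) = 165 × sin 70°
t = 165 × 0.9397 = 155.049 m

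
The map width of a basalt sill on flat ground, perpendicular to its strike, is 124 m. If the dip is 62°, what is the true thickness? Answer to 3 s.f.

True thickness t = w · sin(dip) = 124 × sin 62°
t = 124 × 0.8829 = 109.486 m

109 m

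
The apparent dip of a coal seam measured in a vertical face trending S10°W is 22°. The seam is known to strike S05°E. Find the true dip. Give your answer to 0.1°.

β = acute angle between strike S05°E and section S10°W = 15°.
tan(true dip) = tan 22° / sin 15° = 1.5610
true dip = arctan 1.5610 = 57.36°

57.4°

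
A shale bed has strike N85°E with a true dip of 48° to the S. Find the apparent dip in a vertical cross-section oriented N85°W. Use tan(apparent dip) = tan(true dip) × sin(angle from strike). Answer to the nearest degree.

The section lies 10° from the strike.
tan(apparent dip) = tan 48° · sin 10° = 0.1929
α = arctan(0.1929) = 10.92°

11°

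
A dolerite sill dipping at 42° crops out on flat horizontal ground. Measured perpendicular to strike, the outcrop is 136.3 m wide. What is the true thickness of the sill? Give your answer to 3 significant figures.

91.2 m

True thickness t = w · sin(dip) = 136.3 × sin 42°
t = 136.3 × 0.6691 = 91.203 m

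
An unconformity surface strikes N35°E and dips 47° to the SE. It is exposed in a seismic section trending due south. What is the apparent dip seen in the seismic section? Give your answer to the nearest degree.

32°

The strike is N35°E and the section trends due south; the acute angle between them is β = 35°.
tan α = tan 47° × sin 35° = 1.0724 × 0.5736 = 0.6151
apparent dip = arctan 0.6151 = 31.60°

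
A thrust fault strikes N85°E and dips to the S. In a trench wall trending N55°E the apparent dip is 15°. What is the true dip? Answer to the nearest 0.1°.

β = acute angle between strike N85°E and section N55°E = 30°.
tan δ = tan α / sin β = tan 15° / sin 30° = 0.2679 / 0.5000 = 0.5359
δ = arctan(0.5359) = 28.19°

28.2°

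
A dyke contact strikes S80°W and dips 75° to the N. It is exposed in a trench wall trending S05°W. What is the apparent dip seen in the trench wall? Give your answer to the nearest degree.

74°

Angle between strike (S80°W) and section (S05°W): β = 75°.
tan α = tan 75° × sin 75° = 3.7321 × 0.9659 = 3.6049
apparent dip = arctan 3.6049 = 74.50°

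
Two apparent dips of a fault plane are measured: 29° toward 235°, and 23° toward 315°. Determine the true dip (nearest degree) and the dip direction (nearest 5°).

Represent each trace as a vector plunging at its apparent dip toward its trend (east-north-up frame): v₁ = (-0.716, -0.502, -0.485), v₂ = (-0.651, 0.651, -0.391).
n = v₁ × v₂ = (-0.512, -0.036, 0.793) (taken with n_z > 0).
tan δ = √(n_x²+n_y²)/n_z = 0.513/0.793, so δ = 32.9°.
Dip direction = azimuth of (n_x, n_y) = atan2(-0.512, -0.036) = 266°.

true dip 33°, dip direction 265°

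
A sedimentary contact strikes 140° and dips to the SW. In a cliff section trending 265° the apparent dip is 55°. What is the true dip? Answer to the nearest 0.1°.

60.2°

β = acute angle between strike 140° and section 265° = 55°.
tan δ = tan α / sin β = tan 55° / sin 55° = 1.4281 / 0.8192 = 1.7434
true dip = arctan 1.7434 = 60.16°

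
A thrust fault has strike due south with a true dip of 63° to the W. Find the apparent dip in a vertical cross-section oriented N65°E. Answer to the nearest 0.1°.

60.7°

Angle between strike (due south) and section (N65°E): β = 65°.
tan(apparent dip) = tan 63° · sin 65° = 1.7787
apparent dip = arctan 1.7787 = 60.66°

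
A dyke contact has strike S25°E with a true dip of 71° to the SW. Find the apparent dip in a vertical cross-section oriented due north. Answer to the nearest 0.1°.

50.8°

Angle between strike (S25°E) and section (due north): β = 25°.
tan α = tan 71° × sin 25° = 2.9042 × 0.4226 = 1.2274
α = arctan(1.2274) = 50.83°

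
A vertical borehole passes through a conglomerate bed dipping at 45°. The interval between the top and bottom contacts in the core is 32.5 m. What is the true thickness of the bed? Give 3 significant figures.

True thickness t = h · cos(dip) = 32.5 × cos 45°
t = 32.5 × 0.7071 = 22.981 m

23.0 m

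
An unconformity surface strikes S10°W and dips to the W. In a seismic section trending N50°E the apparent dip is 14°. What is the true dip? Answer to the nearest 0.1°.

β = acute angle between strike S10°W and section N50°E = 40°.
tan δ = tan α / sin β = tan 14° / sin 40° = 0.2493 / 0.6428 = 0.3879
δ = arctan(0.3879) = 21.20°

21.2°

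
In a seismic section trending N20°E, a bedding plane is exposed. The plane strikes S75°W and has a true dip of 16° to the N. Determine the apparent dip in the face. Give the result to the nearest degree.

Angle between strike (S75°W) and section (N20°E): β = 55°.
tan α = tan 16° × sin 55° = 0.2867 × 0.8192 = 0.2349
apparent dip = arctan 0.2349 = 13.22°

13°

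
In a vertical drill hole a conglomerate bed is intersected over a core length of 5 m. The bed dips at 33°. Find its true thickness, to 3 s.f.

4.19 m

True thickness t = h · cos(dip) = 5 × cos 33°
t = 5 × 0.8387 = 4.193 m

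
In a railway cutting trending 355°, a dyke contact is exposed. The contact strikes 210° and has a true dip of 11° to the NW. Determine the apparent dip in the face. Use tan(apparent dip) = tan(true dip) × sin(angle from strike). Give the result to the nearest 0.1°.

6.4°

The strike is 210° and the section trends 355°; the acute angle between them is β = 35°.
tan α = tan 11° × sin 35° = 0.1944 × 0.5736 = 0.1115
apparent dip = arctan 0.1115 = 6.36°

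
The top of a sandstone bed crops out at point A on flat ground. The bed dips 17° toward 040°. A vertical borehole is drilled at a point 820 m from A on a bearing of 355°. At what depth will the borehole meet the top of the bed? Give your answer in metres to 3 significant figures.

177 m

The hole lies 45° from the dip direction, so the down-dip offset is 820 × cos 45° = 579.83 m.
Depth = down-dip offset × tan(dip) = 579.83 × tan 17° = 579.83 × 0.3057
Depth = 177.27 m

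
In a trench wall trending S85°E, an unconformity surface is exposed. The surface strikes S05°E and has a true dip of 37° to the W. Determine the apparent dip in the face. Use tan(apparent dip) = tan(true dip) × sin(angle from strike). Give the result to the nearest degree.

37°

Angle between strike (S05°E) and section (S85°E): β = 80°.
tan(apparent dip) = tan 37° · sin 80° = 0.7421
α = arctan(0.7421) = 36.58°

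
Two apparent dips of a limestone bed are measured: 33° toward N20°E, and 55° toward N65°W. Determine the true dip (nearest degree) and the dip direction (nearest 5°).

true dip 57°, dip direction 315°

The two traces are lines in the plane: v₁ = (sin 20°·cos 33°, cos 20°·cos 33°, −sin 33°), v₂ = (sin 295°·cos 55°, cos 295°·cos 55°, −sin 55°).
n = v₁ × v₂ = (-0.514, 0.518, 0.479) (taken with n_z > 0).
tan δ = √(n_x²+n_y²)/n_z = 0.729/0.479, so δ = 56.7°.
The horizontal component of n points toward azimuth atan2(n_x, n_y) = 315°, the dip direction.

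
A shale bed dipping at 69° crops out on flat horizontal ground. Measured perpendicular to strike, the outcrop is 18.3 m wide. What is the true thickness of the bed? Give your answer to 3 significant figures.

True thickness t = w · sin(dip) = 18.3 × sin 69°
t = 18.3 × 0.9336 = 17.085 m

17.1 m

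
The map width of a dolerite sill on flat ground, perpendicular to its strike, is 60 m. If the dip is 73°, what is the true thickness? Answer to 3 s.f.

True thickness t = w · sin(dip) = 60 × sin 73°
t = 60 × 0.9563 = 57.378 m

57.4 m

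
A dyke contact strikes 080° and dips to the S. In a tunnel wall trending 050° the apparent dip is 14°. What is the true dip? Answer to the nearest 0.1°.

β = acute angle between strike 080° and section 050° = 30°.
tan δ = tan α / sin β = tan 14° / sin 30° = 0.2493 / 0.5000 = 0.4987
true dip = arctan 0.4987 = 26.50°

26.5°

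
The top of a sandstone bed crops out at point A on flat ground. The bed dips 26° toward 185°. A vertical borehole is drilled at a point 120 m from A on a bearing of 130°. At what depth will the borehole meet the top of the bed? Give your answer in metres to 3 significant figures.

33.6 m

The hole lies 55° from the dip direction, so the down-dip offset is 120 × cos 55° = 68.83 m.
Depth = down-dip offset × tan(dip) = 68.83 × tan 26° = 68.83 × 0.4877
Depth = 33.57 m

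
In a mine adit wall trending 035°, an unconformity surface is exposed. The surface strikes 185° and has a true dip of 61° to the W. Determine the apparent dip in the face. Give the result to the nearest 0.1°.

42.1°

Angle between strike (185°) and section (035°): β = 30°.
tan(apparent dip) = tan 61° · sin 30° = 0.9020
α = arctan(0.9020) = 42.05°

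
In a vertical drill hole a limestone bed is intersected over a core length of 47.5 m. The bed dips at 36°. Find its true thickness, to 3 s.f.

True thickness t = h · cos(dip) = 47.5 × cos 36°
t = 47.5 × 0.8090 = 38.428 m

38.4 m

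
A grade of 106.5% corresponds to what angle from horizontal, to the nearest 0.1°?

46.8°

tan θ = 106.5/100 = 1.0650
θ = arctan(1.0650) = 46.80°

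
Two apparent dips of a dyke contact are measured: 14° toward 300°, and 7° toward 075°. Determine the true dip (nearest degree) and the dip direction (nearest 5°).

true dip 26°, dip direction 000°

The two traces are lines in the plane: v₁ = (sin 300°·cos 14°, cos 300°·cos 14°, −sin 14°), v₂ = (sin 75°·cos 7°, cos 75°·cos 7°, −sin 7°).
n = v₁ × v₂ = (-0.003, 0.334, 0.681) (taken with n_z > 0).
True dip = arccos(n_z / |n|) = arccos(0.8976) = 26.2°.
Dip direction = atan2(-0.003, 0.334) = 359° (azimuth of n's horizontal projection).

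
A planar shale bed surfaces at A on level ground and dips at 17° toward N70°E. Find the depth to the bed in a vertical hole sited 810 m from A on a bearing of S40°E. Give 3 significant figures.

84.7 m

The hole lies 70° from the dip direction, so the down-dip offset is 810 × cos 70° = 277.04 m.
Depth = down-dip offset × tan(dip) = 277.04 × tan 17° = 277.04 × 0.3057
Depth = 84.70 m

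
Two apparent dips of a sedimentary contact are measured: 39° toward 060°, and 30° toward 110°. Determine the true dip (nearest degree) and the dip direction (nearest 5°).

The two traces are lines in the plane: v₁ = (sin 60°·cos 39°, cos 60°·cos 39°, −sin 39°), v₂ = (sin 110°·cos 30°, cos 110°·cos 30°, −sin 30°).
n = v₁ × v₂ = (0.381, 0.176, 0.516) (taken with n_z > 0).
True dip = arccos(n_z / |n|) = arccos(0.7759) = 39.1°.
Dip direction = atan2(0.381, 0.176) = 65° (azimuth of n's horizontal projection).

true dip 39°, dip direction 065°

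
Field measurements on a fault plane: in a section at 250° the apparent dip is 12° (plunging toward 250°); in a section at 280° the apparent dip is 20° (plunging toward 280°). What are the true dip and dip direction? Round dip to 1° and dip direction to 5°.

The two traces are lines in the plane: v₁ = (sin 250°·cos 12°, cos 250°·cos 12°, −sin 12°), v₂ = (sin 280°·cos 20°, cos 280°·cos 20°, −sin 20°).
Cross product v₁ × v₂ gives the pole to the plane: n ∝ (-0.148, 0.122, 0.460).
Dip δ = arctan(|n_h|/n_z) = arctan(0.192/0.460) = 22.7°.
The horizontal component of n points toward azimuth atan2(n_x, n_y) = 309°, the dip direction.

true dip 23°, dip direction 310°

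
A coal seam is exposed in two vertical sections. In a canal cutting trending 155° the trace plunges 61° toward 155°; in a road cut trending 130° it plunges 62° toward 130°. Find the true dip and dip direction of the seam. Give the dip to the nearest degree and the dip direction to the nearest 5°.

Represent each trace as a vector plunging at its apparent dip toward its trend (east-north-up frame): v₁ = (0.205, -0.439, -0.875), v₂ = (0.360, -0.302, -0.883).
n = v₁ × v₂ = (0.124, -0.134, 0.096) (taken with n_z > 0).
tan δ = √(n_x²+n_y²)/n_z = 0.182/0.096, so δ = 62.2°.
Dip direction = azimuth of (n_x, n_y) = atan2(0.124, -0.134) = 137°.

true dip 62°, dip direction 135°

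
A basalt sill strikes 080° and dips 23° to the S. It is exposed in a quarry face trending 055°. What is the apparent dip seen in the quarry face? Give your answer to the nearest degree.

10°

The strike is 080° and the section trends 055°; the acute angle between them is β = 25°.
tan(apparent dip) = tan 23° · sin 25° = 0.1794
α = arctan(0.1794) = 10.17°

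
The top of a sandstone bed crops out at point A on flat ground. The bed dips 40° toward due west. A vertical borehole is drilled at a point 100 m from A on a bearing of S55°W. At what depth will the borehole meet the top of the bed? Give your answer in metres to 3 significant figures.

The hole lies 35° from the dip direction, so the down-dip offset is 100 × cos 35° = 81.92 m.
Depth = down-dip offset × tan(dip) = 81.92 × tan 40° = 81.92 × 0.8391
Depth = 68.74 m

68.7 m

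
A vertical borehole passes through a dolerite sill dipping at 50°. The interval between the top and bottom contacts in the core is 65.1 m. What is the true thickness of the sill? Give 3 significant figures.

True thickness t = h · cos(dip) = 65.1 × cos 50°
t = 65.1 × 0.6428 = 41.845 m

41.8 m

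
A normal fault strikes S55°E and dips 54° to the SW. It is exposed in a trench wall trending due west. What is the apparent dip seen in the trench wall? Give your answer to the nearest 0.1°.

The section lies 35° from the strike.
tan α = tan 54° × sin 35° = 1.3764 × 0.5736 = 0.7895
apparent dip = arctan 0.7895 = 38.29°

38.3°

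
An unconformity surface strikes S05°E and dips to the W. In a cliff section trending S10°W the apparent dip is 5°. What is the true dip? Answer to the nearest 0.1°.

18.7°

β = acute angle between strike S05°E and section S10°W = 15°.
tan δ = tan α / sin β = tan 5° / sin 15° = 0.0875 / 0.2588 = 0.3380
δ = arctan(0.3380) = 18.68°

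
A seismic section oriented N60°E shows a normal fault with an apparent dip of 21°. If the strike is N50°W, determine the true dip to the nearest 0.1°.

22.2°

The section is 70° from the strike.
tan δ = tan α / sin β = tan 21° / sin 70° = 0.3839 / 0.9397 = 0.4085
δ = arctan(0.4085) = 22.22°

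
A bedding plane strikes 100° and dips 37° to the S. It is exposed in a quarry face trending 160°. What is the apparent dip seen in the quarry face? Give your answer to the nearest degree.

The strike is 100° and the section trends 160°; the acute angle between them is β = 60°.
tan(apparent dip) = tan 37° · sin 60° = 0.6526
α = arctan(0.6526) = 33.13°

33°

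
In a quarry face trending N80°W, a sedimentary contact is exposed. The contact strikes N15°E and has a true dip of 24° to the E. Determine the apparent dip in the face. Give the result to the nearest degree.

24°

The strike is N15°E and the section trends N80°W; the acute angle between them is β = 85°.
tan(apparent dip) = tan 24° · sin 85° = 0.4435
α = arctan(0.4435) = 23.92°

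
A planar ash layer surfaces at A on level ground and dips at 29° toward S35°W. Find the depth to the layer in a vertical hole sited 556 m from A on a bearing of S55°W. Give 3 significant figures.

The hole lies 20° from the dip direction, so the down-dip offset is 556 × cos 20° = 522.47 m.
Depth = down-dip offset × tan(dip) = 522.47 × tan 29° = 522.47 × 0.5543
Depth = 289.61 m

290 m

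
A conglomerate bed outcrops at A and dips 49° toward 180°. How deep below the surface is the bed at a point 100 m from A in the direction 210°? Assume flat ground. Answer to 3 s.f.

The hole lies 30° from the dip direction, so the down-dip offset is 100 × cos 30° = 86.60 m.
Depth = down-dip offset × tan(dip) = 86.60 × tan 49° = 86.60 × 1.1504
Depth = 99.62 m

99.6 m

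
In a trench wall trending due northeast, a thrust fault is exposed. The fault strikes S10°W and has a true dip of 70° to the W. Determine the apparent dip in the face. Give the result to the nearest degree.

The strike is S10°W and the section trends due northeast; the acute angle between them is β = 35°.
tan α = tan 70° × sin 35° = 2.7475 × 0.5736 = 1.5759
α = arctan(1.5759) = 57.60°

58°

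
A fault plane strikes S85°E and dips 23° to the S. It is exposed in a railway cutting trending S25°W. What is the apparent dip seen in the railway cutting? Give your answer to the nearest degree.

22°

The strike is S85°E and the section trends S25°W; the acute angle between them is β = 70°.
tan α = tan 23° × sin 70° = 0.4245 × 0.9397 = 0.3989
α = arctan(0.3989) = 21.75°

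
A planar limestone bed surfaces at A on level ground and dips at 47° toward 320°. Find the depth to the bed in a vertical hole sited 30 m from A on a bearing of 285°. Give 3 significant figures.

The hole lies 35° from the dip direction, so the down-dip offset is 30 × cos 35° = 24.57 m.
Depth = down-dip offset × tan(dip) = 24.57 × tan 47° = 24.57 × 1.0724
Depth = 26.35 m

26.4 m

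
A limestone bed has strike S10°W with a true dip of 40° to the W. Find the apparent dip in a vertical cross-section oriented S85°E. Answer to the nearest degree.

The section lies 85° from the strike.
tan(apparent dip) = tan 40° · sin 85° = 0.8359
α = arctan(0.8359) = 39.89°

40°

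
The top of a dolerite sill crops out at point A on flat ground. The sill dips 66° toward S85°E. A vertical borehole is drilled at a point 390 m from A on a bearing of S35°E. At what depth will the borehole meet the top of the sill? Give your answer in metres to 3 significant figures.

The hole lies 50° from the dip direction, so the down-dip offset is 390 × cos 50° = 250.69 m.
Depth = down-dip offset × tan(dip) = 250.69 × tan 66° = 250.69 × 2.2460
Depth = 563.05 m

563 m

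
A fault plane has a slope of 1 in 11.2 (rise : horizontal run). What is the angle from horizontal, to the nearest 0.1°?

tan θ = 1/11.2 = 0.0893
θ = arctan(0.0893) = 5.10°

5.1°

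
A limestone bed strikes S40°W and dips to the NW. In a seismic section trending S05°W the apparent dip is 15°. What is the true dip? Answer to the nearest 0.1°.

β = acute angle between strike S40°W and section S05°W = 35°.
tan(true dip) = tan 15° / sin 35° = 0.4672
δ = arctan(0.4672) = 25.04°

25.0°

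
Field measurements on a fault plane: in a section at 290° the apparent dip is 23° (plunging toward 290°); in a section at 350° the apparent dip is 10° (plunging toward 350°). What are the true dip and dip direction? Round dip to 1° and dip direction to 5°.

true dip 23°, dip direction 285°

Each apparent-dip line lies in the plane. As unit vectors (x east, y north, z up), v₁ plunges 23°→290° and v₂ plunges 10°→350°.
n = v₁ × v₂ = (-0.324, 0.083, 0.785) (taken with n_z > 0).
Dip δ = arctan(|n_h|/n_z) = arctan(0.335/0.785) = 23.1°.
The horizontal component of n points toward azimuth atan2(n_x, n_y) = 284°, the dip direction.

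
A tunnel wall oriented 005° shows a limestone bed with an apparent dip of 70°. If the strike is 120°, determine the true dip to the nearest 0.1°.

71.7°

The section is 65° from the strike.
tan δ = tan α / sin β = tan 70° / sin 65° = 2.7475 / 0.9063 = 3.0315
δ = arctan(3.0315) = 71.74°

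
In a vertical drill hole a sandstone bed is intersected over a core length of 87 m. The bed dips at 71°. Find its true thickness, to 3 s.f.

28.3 m

True thickness t = h · cos(dip) = 87 × cos 71°
t = 87 × 0.3256 = 28.324 m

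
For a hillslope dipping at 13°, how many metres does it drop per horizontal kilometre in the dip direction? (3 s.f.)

drop per km = 1000 × tan 13° = 1000 × 0.2309

231 m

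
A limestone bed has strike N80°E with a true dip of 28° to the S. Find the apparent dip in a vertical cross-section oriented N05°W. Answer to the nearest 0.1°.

27.9°

Angle between strike (N80°E) and section (N05°W): β = 85°.
tan(apparent dip) = tan 28° · sin 85° = 0.5297
α = arctan(0.5297) = 27.91°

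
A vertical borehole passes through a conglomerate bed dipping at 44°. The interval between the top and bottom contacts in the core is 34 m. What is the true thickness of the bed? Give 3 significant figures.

24.5 m

True thickness t = h · cos(dip) = 34 × cos 44°
t = 34 × 0.7193 = 24.458 m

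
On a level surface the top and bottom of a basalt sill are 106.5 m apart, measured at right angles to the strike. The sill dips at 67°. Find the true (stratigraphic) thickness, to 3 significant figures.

True thickness t = w · sin(dip) = 106.5 × sin 67°
t = 106.5 × 0.9205 = 98.034 m

98.0 m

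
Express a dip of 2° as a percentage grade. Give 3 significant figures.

grade % = 100 × tan 2° = 100 × 0.0349

3.49%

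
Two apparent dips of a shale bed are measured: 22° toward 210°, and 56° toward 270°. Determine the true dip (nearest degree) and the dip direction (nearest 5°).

Represent each trace as a vector plunging at its apparent dip toward its trend (east-north-up frame): v₁ = (-0.464, -0.803, -0.375), v₂ = (-0.559, -0.000, -0.829).
The plane normal is n = v₁ × v₂ ∝ (-0.666, 0.175, 0.449).
tan δ = √(n_x²+n_y²)/n_z = 0.688/0.449, so δ = 56.9°.
Dip direction = azimuth of (n_x, n_y) = atan2(-0.666, 0.175) = 285°.

true dip 57°, dip direction 285°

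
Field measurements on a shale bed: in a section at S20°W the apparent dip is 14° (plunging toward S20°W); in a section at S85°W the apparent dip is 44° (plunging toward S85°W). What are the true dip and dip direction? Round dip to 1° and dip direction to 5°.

true dip 44°, dip direction 275°

The two traces are lines in the plane: v₁ = (sin 200°·cos 14°, cos 200°·cos 14°, −sin 14°), v₂ = (sin 265°·cos 44°, cos 265°·cos 44°, −sin 44°).
The plane normal is n = v₁ × v₂ ∝ (-0.618, 0.057, 0.633).
tan δ = √(n_x²+n_y²)/n_z = 0.621/0.633, so δ = 44.5°.
Dip direction = atan2(-0.618, 0.057) = 275° (azimuth of n's horizontal projection).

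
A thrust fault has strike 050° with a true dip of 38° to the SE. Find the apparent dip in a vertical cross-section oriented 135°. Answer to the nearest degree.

38°

The strike is 050° and the section trends 135°; the acute angle between them is β = 85°.
tan(apparent dip) = tan 38° · sin 85° = 0.7783
α = arctan(0.7783) = 37.89°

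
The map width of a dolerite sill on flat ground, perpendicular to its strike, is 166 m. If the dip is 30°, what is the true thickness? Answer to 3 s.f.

83.0 m

True thickness t = w · sin(dip) = 166 × sin 30°
t = 166 × 0.5000 = 83.000 m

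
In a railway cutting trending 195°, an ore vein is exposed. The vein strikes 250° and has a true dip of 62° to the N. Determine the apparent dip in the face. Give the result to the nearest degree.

Angle between strike (250°) and section (195°): β = 55°.
tan α = tan 62° × sin 55° = 1.8807 × 0.8192 = 1.5406
apparent dip = arctan 1.5406 = 57.01°

57°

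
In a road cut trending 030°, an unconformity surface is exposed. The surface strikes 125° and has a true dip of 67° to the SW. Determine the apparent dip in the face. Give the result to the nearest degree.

67°

Angle between strike (125°) and section (030°): β = 85°.
tan(apparent dip) = tan 67° · sin 85° = 2.3469
apparent dip = arctan 2.3469 = 66.92°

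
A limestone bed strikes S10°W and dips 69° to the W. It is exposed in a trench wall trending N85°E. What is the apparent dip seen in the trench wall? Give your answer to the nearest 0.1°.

68.3°

Angle between strike (S10°W) and section (N85°E): β = 75°.
tan(apparent dip) = tan 69° · sin 75° = 2.5163
α = arctan(2.5163) = 68.33°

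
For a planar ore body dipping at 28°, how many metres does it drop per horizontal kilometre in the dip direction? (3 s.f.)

532 m

drop per km = 1000 × tan 28° = 1000 × 0.5317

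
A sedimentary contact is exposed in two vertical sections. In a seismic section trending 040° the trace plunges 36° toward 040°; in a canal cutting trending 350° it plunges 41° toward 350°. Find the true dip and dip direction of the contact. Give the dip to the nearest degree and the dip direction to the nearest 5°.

The two traces are lines in the plane: v₁ = (sin 40°·cos 36°, cos 40°·cos 36°, −sin 36°), v₂ = (sin 350°·cos 41°, cos 350°·cos 41°, −sin 41°).
n = v₁ × v₂ = (0.030, 0.418, 0.468) (taken with n_z > 0).
tan δ = √(n_x²+n_y²)/n_z = 0.419/0.468, so δ = 41.9°.
Dip direction = azimuth of (n_x, n_y) = atan2(0.030, 0.418) = 4°.

true dip 42°, dip direction 005°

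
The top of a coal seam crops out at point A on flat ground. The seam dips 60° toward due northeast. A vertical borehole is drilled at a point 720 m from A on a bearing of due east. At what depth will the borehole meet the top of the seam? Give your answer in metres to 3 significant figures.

The hole lies 45° from the dip direction, so the down-dip offset is 720 × cos 45° = 509.12 m.
Depth = down-dip offset × tan(dip) = 509.12 × tan 60° = 509.12 × 1.7321
Depth = 881.82 m

882 m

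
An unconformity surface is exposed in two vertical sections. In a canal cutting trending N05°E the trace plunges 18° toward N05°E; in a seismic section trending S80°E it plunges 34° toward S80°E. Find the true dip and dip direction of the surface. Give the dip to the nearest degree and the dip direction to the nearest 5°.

true dip 38°, dip direction 070°

Represent each trace as a vector plunging at its apparent dip toward its trend (east-north-up frame): v₁ = (0.083, 0.947, -0.309), v₂ = (0.816, -0.144, -0.559).
The plane normal is n = v₁ × v₂ ∝ (0.574, 0.206, 0.785).
Dip δ = arctan(|n_h|/n_z) = arctan(0.610/0.785) = 37.8°.
Dip direction = atan2(0.574, 0.206) = 70° (azimuth of n's horizontal projection).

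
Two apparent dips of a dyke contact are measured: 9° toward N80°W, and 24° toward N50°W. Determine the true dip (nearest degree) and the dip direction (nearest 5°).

true dip 32°, dip direction 355°

Represent each trace as a vector plunging at its apparent dip toward its trend (east-north-up frame): v₁ = (-0.973, 0.172, -0.156), v₂ = (-0.700, 0.587, -0.407).
The plane normal is n = v₁ × v₂ ∝ (-0.022, 0.286, 0.451).
Dip δ = arctan(|n_h|/n_z) = arctan(0.287/0.451) = 32.5°.
The horizontal component of n points toward azimuth atan2(n_x, n_y) = 356°, the dip direction.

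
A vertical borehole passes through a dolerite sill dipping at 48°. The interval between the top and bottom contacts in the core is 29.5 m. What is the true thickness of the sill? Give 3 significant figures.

True thickness t = h · cos(dip) = 29.5 × cos 48°
t = 29.5 × 0.6691 = 19.739 m

19.7 m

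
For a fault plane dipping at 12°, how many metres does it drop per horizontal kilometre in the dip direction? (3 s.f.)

213 m

drop per km = 1000 × tan 12° = 1000 × 0.2126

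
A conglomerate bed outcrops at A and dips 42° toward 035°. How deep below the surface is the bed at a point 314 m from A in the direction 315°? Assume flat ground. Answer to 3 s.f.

49.1 m

The hole lies 80° from the dip direction, so the down-dip offset is 314 × cos 80° = 54.53 m.
Depth = down-dip offset × tan(dip) = 54.53 × tan 42° = 54.53 × 0.9004
Depth = 49.10 m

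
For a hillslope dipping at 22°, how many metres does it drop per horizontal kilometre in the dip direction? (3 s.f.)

drop per km = 1000 × tan 22° = 1000 × 0.4040

404 m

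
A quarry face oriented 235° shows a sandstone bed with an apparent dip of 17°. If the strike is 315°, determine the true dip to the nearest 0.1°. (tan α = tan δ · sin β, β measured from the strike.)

17.2°

β = acute angle between strike 315° and section 235° = 80°.
tan(true dip) = tan 17° / sin 80° = 0.3104
δ = arctan(0.3104) = 17.25°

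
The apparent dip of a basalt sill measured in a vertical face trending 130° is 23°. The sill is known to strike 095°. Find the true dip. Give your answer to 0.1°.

The section is 35° from the strike.
tan δ = tan α / sin β = tan 23° / sin 35° = 0.4245 / 0.5736 = 0.7400
δ = arctan(0.7400) = 36.50°

36.5°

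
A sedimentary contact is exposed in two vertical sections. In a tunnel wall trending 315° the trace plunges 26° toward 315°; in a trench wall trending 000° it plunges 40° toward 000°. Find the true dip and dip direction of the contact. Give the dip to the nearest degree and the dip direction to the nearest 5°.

true dip 40°, dip direction 010°

Each apparent-dip line lies in the plane. As unit vectors (x east, y north, z up), v₁ plunges 26°→315° and v₂ plunges 40°→000°.
n = v₁ × v₂ = (0.073, 0.409, 0.487) (taken with n_z > 0).
tan δ = √(n_x²+n_y²)/n_z = 0.415/0.487, so δ = 40.4°.
Dip direction = azimuth of (n_x, n_y) = atan2(0.073, 0.409) = 10°.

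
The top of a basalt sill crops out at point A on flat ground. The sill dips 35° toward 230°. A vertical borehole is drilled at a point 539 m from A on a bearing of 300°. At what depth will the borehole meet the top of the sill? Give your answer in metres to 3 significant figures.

129 m

The hole lies 70° from the dip direction, so the down-dip offset is 539 × cos 70° = 184.35 m.
Depth = down-dip offset × tan(dip) = 184.35 × tan 35° = 184.35 × 0.7002
Depth = 129.08 m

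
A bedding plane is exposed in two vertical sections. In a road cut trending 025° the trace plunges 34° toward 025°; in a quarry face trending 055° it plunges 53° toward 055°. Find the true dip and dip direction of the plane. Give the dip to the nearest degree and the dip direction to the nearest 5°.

true dip 58°, dip direction 090°

The two traces are lines in the plane: v₁ = (sin 25°·cos 34°, cos 25°·cos 34°, −sin 34°), v₂ = (sin 55°·cos 53°, cos 55°·cos 53°, −sin 53°).
n = v₁ × v₂ = (0.407, -0.004, 0.249) (taken with n_z > 0).
True dip = arccos(n_z / |n|) = arccos(0.5225) = 58.5°.
Dip direction = atan2(0.407, -0.004) = 91° (azimuth of n's horizontal projection).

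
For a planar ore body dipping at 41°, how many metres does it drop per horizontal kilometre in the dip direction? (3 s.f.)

869 m

drop per km = 1000 × tan 41° = 1000 × 0.8693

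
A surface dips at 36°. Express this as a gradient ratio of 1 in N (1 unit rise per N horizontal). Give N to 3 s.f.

1 : N means tan θ = 1/N, so N = 1/tan 36° = 1/0.7265

1 in 1.38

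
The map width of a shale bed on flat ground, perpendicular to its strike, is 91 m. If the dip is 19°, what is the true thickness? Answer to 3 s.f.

True thickness t = w · sin(dip) = 91 × sin 19°
t = 91 × 0.3256 = 29.627 m

29.6 m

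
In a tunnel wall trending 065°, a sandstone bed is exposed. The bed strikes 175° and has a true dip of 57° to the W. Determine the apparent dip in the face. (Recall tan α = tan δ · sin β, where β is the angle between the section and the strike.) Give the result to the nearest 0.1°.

55.4°

The section lies 70° from the strike.
tan(apparent dip) = tan 57° · sin 70° = 1.4470
α = arctan(1.4470) = 55.35°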